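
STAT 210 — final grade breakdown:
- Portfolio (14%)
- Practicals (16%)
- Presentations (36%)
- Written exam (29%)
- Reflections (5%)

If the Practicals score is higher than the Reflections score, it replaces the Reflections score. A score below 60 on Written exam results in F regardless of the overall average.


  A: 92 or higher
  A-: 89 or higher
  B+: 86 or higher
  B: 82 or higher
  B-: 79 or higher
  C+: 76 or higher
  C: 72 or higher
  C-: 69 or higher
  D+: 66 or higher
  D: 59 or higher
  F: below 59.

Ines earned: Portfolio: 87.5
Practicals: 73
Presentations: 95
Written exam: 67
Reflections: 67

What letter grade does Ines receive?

Practicals (73) > Reflections (67), so Reflections counts as 73.
Written exam score 67 ≥ 60: minimum met.
Weighted total:
  Portfolio 87.5 × 0.14 = 12.25
  Practicals 73 × 0.16 = 11.68
  Presentations 95 × 0.36 = 34.2
  Written exam 67 × 0.29 = 19.43
  Reflections 73 × 0.05 = 3.65
Sum = 81.21
81.21 is ≥ 79 and < 82 → B-

B-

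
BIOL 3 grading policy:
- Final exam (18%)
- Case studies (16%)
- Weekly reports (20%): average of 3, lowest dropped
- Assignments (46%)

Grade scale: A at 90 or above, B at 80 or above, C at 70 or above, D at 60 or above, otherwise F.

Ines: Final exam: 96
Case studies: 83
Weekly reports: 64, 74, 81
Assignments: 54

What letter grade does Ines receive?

Weekly reports: drop 64 → average of remaining 2 = 155/2 = 77.5
Weighted total:
  Final exam 96 × 0.18 = 17.28
  Case studies 83 × 0.16 = 13.28
  Weekly reports 77.5 × 0.2 = 15.5
  Assignments 54 × 0.46 = 24.84
Sum = 70.9
70.9 is ≥ 70 and < 80 → C

C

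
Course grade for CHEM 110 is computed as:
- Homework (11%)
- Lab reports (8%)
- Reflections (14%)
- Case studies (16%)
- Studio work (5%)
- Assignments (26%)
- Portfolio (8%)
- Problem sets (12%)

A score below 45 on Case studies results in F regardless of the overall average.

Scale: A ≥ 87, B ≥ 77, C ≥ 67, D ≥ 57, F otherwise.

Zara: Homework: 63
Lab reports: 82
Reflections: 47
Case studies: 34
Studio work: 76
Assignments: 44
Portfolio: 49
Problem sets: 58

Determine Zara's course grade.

F

Case studies score 34 < 45: minimum not met.
Weighted total:
  Homework 63 × 0.11 = 6.93
  Lab reports 82 × 0.08 = 6.56
  Reflections 47 × 0.14 = 6.58
  Case studies 34 × 0.16 = 5.44
  Studio work 76 × 0.05 = 3.8
  Assignments 44 × 0.26 = 11.44
  Portfolio 49 × 0.08 = 3.92
  Problem sets 58 × 0.12 = 6.96
Sum = 51.63
Because the Case studies minimum was not met, the result is F.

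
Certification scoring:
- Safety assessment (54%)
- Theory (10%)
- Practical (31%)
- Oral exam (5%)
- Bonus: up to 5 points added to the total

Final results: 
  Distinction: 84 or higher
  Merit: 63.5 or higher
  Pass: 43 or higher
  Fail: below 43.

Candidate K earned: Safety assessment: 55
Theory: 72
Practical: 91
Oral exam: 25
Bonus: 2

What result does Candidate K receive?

Merit

Weighted total:
  Safety assessment 55 × 0.54 = 29.7
  Theory 72 × 0.1 = 7.2
  Practical 91 × 0.31 = 28.21
  Oral exam 25 × 0.05 = 1.25
Sum = 66.36
Bonus: 66.36 + 2 = 68.36
68.36 is ≥ 63.5 and < 84 → Merit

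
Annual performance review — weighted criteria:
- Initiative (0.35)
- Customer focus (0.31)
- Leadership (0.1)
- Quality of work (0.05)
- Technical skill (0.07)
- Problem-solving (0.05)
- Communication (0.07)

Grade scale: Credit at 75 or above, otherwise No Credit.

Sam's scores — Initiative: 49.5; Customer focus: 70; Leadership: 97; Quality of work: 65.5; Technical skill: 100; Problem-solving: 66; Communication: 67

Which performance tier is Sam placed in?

Weighted total:
  Initiative 49.5 × 0.35 = 17.325
  Customer focus 70 × 0.31 = 21.7
  Leadership 97 × 0.1 = 9.7
  Quality of work 65.5 × 0.05 = 3.275
  Technical skill 100 × 0.07 = 7
  Problem-solving 66 × 0.05 = 3.3
  Communication 67 × 0.07 = 4.69
Sum = 66.99
66.99 < 75 → No Credit

No Credit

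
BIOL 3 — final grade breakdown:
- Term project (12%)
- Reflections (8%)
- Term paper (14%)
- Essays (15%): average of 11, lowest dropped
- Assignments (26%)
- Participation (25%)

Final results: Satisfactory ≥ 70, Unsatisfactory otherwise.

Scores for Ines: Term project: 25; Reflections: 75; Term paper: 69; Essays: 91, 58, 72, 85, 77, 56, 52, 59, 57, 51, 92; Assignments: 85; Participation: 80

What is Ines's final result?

Essays: drop 51 → average of remaining 10 = 699/10 = 69.9
Weighted total:
  Term project 25 × 0.12 = 3
  Reflections 75 × 0.08 = 6
  Term paper 69 × 0.14 = 9.66
  Essays 69.9 × 0.15 = 10.485
  Assignments 85 × 0.26 = 22.1
  Participation 80 × 0.25 = 20
Sum = 71.245
71.245 ≥ 70 → Satisfactory

Satisfactory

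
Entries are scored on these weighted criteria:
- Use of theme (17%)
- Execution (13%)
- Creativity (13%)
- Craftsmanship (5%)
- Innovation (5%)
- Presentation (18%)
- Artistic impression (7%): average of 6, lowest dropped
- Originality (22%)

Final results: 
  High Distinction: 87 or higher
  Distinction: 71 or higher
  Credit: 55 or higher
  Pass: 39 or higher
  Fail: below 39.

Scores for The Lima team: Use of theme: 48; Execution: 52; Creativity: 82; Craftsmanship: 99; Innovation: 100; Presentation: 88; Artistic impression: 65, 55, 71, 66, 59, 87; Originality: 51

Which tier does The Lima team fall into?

Artistic impression: drop 55 → average of remaining 5 = 348/5 = 69.6
Weighted total:
  Use of theme 48 × 0.17 = 8.16
  Execution 52 × 0.13 = 6.76
  Creativity 82 × 0.13 = 10.66
  Craftsmanship 99 × 0.05 = 4.95
  Innovation 100 × 0.05 = 5
  Presentation 88 × 0.18 = 15.84
  Artistic impression 69.6 × 0.07 = 4.872
  Originality 51 × 0.22 = 11.22
Sum = 67.462
67.462 is ≥ 55 and < 71 → Credit

Credit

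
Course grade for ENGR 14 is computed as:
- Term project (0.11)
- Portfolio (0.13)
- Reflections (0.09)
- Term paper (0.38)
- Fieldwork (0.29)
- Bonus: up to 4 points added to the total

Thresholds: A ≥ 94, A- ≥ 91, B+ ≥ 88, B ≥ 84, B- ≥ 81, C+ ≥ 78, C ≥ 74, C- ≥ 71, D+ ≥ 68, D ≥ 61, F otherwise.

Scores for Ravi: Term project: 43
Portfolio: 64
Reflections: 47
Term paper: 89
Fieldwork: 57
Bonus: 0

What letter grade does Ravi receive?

Weighted total:
  Term project 43 × 0.11 = 4.73
  Portfolio 64 × 0.13 = 8.32
  Reflections 47 × 0.09 = 4.23
  Term paper 89 × 0.38 = 33.82
  Fieldwork 57 × 0.29 = 16.53
Sum = 67.63
Bonus: 67.63 + 0 = 67.63
67.63 is ≥ 61 and < 68 → D

D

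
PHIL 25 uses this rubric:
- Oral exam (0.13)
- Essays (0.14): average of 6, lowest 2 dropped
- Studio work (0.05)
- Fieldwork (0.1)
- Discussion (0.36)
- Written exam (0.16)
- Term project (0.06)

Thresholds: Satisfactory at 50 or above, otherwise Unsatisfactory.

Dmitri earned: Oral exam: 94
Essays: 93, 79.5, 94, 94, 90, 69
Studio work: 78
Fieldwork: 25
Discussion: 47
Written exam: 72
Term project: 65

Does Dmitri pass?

Essays: drop 69, 79.5 → average of remaining 4 = 371/4 = 92.75
Weighted total:
  Oral exam 94 × 0.13 = 12.22
  Essays 92.75 × 0.14 = 12.985
  Studio work 78 × 0.05 = 3.9
  Fieldwork 25 × 0.1 = 2.5
  Discussion 47 × 0.36 = 16.92
  Written exam 72 × 0.16 = 11.52
  Term project 65 × 0.06 = 3.9
Sum = 63.945
63.945 ≥ 50 → Satisfactory

Satisfactory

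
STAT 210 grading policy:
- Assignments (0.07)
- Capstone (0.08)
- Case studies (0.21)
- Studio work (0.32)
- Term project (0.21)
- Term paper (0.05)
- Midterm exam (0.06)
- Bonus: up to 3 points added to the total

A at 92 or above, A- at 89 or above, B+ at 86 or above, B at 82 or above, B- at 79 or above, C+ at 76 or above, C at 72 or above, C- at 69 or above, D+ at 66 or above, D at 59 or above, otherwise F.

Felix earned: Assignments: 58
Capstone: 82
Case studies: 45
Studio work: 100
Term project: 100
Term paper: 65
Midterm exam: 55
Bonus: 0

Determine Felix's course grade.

B-

Weighted total:
  Assignments 58 × 0.07 = 4.06
  Capstone 82 × 0.08 = 6.56
  Case studies 45 × 0.21 = 9.45
  Studio work 100 × 0.32 = 32
  Term project 100 × 0.21 = 21
  Term paper 65 × 0.05 = 3.25
  Midterm exam 55 × 0.06 = 3.3
Sum = 79.62
Bonus: 79.62 + 0 = 79.62
79.62 is ≥ 79 and < 82 → B-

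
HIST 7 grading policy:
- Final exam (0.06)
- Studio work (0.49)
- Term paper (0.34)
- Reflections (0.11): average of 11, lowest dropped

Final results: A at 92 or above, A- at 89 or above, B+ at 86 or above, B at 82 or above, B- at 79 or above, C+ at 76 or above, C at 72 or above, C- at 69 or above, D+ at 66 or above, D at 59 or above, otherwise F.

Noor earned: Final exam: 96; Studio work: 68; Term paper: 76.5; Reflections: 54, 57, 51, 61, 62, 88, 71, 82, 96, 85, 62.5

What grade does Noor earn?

C

Reflections: drop 51 → average of remaining 10 = 718.5/10 = 71.85
Weighted total:
  Final exam 96 × 0.06 = 5.76
  Studio work 68 × 0.49 = 33.32
  Term paper 76.5 × 0.34 = 26.01
  Reflections 71.85 × 0.11 = 7.9035
Sum = 72.9935
72.9935 is ≥ 72 and < 76 → C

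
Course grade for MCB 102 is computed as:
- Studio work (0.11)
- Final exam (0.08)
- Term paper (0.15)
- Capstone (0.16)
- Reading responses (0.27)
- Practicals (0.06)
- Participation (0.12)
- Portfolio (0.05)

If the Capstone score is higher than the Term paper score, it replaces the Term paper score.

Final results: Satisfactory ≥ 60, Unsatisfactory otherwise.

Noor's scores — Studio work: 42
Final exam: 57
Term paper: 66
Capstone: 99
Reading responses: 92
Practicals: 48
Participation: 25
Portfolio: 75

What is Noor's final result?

Satisfactory

Capstone (99) > Term paper (66), so Term paper counts as 99.
Weighted total:
  Studio work 42 × 0.11 = 4.62
  Final exam 57 × 0.08 = 4.56
  Term paper 99 × 0.15 = 14.85
  Capstone 99 × 0.16 = 15.84
  Reading responses 92 × 0.27 = 24.84
  Practicals 48 × 0.06 = 2.88
  Participation 25 × 0.12 = 3
  Portfolio 75 × 0.05 = 3.75
Sum = 74.34
74.34 ≥ 60 → Satisfactory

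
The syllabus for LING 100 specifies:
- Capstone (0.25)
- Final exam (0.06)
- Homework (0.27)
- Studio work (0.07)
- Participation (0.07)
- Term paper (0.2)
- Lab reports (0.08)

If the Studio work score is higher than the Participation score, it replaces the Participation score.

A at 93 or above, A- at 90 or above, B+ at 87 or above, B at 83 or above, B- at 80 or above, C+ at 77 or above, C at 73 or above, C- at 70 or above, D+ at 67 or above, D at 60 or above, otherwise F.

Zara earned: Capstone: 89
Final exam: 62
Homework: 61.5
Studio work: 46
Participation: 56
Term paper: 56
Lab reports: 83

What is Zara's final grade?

D+

Studio work (46) ≤ Participation (56), so Participation stays at 56.
Weighted total:
  Capstone 89 × 0.25 = 22.25
  Final exam 62 × 0.06 = 3.72
  Homework 61.5 × 0.27 = 16.605
  Studio work 46 × 0.07 = 3.22
  Participation 56 × 0.07 = 3.92
  Term paper 56 × 0.2 = 11.2
  Lab reports 83 × 0.08 = 6.64
Sum = 67.555
67.555 is ≥ 67 and < 70 → D+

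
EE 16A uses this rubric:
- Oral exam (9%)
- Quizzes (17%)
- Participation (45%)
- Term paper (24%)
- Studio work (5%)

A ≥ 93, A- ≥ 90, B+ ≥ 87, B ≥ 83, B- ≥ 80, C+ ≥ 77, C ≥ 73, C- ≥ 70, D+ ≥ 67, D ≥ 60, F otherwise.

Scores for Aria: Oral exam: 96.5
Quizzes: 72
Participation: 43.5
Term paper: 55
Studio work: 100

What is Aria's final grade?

F

Weighted total:
  Oral exam 96.5 × 0.09 = 8.685
  Quizzes 72 × 0.17 = 12.24
  Participation 43.5 × 0.45 = 19.575
  Term paper 55 × 0.24 = 13.2
  Studio work 100 × 0.05 = 5
Sum = 58.7
58.7 < 60 → F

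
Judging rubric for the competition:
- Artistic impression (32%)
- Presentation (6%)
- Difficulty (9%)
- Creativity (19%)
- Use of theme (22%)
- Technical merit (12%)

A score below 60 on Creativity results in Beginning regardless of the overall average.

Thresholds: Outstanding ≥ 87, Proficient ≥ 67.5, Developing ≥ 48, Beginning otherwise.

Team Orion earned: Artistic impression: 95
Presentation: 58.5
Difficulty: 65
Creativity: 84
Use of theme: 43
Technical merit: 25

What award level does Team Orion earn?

Creativity score 84 ≥ 60: minimum met.
Weighted total:
  Artistic impression 95 × 0.32 = 30.4
  Presentation 58.5 × 0.06 = 3.51
  Difficulty 65 × 0.09 = 5.85
  Creativity 84 × 0.19 = 15.96
  Use of theme 43 × 0.22 = 9.46
  Technical merit 25 × 0.12 = 3
Sum = 68.18
68.18 is ≥ 67.5 and < 87 → Proficient

Proficient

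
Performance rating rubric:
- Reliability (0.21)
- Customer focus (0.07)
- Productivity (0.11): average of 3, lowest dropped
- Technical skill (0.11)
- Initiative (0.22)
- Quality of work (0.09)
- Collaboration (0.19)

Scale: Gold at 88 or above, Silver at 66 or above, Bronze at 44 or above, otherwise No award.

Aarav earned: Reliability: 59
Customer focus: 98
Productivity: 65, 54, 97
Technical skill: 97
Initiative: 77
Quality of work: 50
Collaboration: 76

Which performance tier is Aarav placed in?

Productivity: drop 54 → average of remaining 2 = 162/2 = 81
Weighted total:
  Reliability 59 × 0.21 = 12.39
  Customer focus 98 × 0.07 = 6.86
  Productivity 81 × 0.11 = 8.91
  Technical skill 97 × 0.11 = 10.67
  Initiative 77 × 0.22 = 16.94
  Quality of work 50 × 0.09 = 4.5
  Collaboration 76 × 0.19 = 14.44
Sum = 74.71
74.71 is ≥ 66 and < 88 → Silver

Silver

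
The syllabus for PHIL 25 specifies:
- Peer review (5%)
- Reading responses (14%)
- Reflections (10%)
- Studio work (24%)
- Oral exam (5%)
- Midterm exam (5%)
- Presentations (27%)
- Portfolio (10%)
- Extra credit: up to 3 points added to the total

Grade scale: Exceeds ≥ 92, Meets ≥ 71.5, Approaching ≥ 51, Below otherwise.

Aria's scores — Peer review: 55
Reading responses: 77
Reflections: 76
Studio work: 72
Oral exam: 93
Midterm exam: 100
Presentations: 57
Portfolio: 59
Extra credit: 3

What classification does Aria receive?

Weighted total:
  Peer review 55 × 0.05 = 2.75
  Reading responses 77 × 0.14 = 10.78
  Reflections 76 × 0.1 = 7.6
  Studio work 72 × 0.24 = 17.28
  Oral exam 93 × 0.05 = 4.65
  Midterm exam 100 × 0.05 = 5
  Presentations 57 × 0.27 = 15.39
  Portfolio 59 × 0.1 = 5.9
Sum = 69.35
Extra credit: 69.35 + 3 = 72.35
72.35 is ≥ 71.5 and < 92 → Meets

Meets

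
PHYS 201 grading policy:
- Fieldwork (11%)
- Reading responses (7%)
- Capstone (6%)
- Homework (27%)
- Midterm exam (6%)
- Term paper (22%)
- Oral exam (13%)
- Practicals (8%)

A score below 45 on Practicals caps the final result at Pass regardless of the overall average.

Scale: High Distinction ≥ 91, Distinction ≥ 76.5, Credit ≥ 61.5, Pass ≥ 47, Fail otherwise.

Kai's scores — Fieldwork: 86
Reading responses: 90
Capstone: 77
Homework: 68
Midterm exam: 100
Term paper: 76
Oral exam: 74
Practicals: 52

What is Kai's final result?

Credit

Practicals score 52 ≥ 45: minimum met.
Weighted total:
  Fieldwork 86 × 0.11 = 9.46
  Reading responses 90 × 0.07 = 6.3
  Capstone 77 × 0.06 = 4.62
  Homework 68 × 0.27 = 18.36
  Midterm exam 100 × 0.06 = 6
  Term paper 76 × 0.22 = 16.72
  Oral exam 74 × 0.13 = 9.62
  Practicals 52 × 0.08 = 4.16
Sum = 75.24
75.24 is ≥ 61.5 and < 76.5 → Credit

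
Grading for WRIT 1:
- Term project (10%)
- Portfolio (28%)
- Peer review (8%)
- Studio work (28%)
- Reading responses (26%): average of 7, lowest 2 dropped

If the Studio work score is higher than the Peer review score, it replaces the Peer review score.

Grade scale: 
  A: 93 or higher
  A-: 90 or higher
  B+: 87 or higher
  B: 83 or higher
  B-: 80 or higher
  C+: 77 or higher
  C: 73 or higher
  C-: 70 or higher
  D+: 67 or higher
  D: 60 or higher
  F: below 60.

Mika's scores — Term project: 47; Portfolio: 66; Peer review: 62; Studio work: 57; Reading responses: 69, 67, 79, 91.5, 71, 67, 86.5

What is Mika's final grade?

D

Reading responses: drop 67, 67 → average of remaining 5 = 397/5 = 79.4
Studio work (57) ≤ Peer review (62), so Peer review stays at 62.
Weighted total:
  Term project 47 × 0.1 = 4.7
  Portfolio 66 × 0.28 = 18.48
  Peer review 62 × 0.08 = 4.96
  Studio work 57 × 0.28 = 15.96
  Reading responses 79.4 × 0.26 = 20.644
Sum = 64.744
64.744 is ≥ 60 and < 67 → D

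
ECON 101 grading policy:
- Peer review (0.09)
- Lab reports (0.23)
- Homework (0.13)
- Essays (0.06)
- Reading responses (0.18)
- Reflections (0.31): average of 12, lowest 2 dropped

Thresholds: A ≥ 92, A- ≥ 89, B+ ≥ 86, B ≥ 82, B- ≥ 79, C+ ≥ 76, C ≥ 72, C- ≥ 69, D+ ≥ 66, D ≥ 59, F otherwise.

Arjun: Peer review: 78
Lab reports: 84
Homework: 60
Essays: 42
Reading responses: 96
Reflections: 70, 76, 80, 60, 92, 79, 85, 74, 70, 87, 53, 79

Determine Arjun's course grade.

C+

Reflections: drop 53, 60 → average of remaining 10 = 792/10 = 79.2
Weighted total:
  Peer review 78 × 0.09 = 7.02
  Lab reports 84 × 0.23 = 19.32
  Homework 60 × 0.13 = 7.8
  Essays 42 × 0.06 = 2.52
  Reading responses 96 × 0.18 = 17.28
  Reflections 79.2 × 0.31 = 24.552
Sum = 78.492
78.492 is ≥ 76 and < 79 → C+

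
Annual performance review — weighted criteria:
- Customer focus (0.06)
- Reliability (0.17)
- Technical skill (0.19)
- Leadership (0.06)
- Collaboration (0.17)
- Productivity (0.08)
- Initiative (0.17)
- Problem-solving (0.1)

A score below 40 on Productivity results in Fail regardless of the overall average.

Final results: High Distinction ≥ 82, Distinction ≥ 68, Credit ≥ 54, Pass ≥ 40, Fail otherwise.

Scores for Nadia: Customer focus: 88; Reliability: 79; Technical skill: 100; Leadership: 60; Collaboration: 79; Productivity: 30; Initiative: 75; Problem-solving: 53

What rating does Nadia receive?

Fail

Productivity score 30 < 40: minimum not met.
Weighted total:
  Customer focus 88 × 0.06 = 5.28
  Reliability 79 × 0.17 = 13.43
  Technical skill 100 × 0.19 = 19
  Leadership 60 × 0.06 = 3.6
  Collaboration 79 × 0.17 = 13.43
  Productivity 30 × 0.08 = 2.4
  Initiative 75 × 0.17 = 12.75
  Problem-solving 53 × 0.1 = 5.3
Sum = 75.19
Because the Productivity minimum was not met, the result is Fail.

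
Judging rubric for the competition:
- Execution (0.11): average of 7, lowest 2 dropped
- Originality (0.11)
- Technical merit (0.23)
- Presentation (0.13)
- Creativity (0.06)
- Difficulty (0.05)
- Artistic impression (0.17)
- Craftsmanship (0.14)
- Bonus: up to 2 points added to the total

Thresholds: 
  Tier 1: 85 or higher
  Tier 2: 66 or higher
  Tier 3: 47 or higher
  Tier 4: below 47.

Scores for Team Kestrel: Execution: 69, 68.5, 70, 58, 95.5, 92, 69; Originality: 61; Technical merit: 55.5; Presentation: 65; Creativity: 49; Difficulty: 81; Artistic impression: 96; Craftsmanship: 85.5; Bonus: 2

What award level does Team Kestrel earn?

Execution: drop 58, 68.5 → average of remaining 5 = 395.5/5 = 79.1
Weighted total:
  Execution 79.1 × 0.11 = 8.701
  Originality 61 × 0.11 = 6.71
  Technical merit 55.5 × 0.23 = 12.765
  Presentation 65 × 0.13 = 8.45
  Creativity 49 × 0.06 = 2.94
  Difficulty 81 × 0.05 = 4.05
  Artistic impression 96 × 0.17 = 16.32
  Craftsmanship 85.5 × 0.14 = 11.97
Sum = 71.906
Bonus: 71.906 + 2 = 73.906
73.906 is ≥ 66 and < 85 → Tier 2

Tier 2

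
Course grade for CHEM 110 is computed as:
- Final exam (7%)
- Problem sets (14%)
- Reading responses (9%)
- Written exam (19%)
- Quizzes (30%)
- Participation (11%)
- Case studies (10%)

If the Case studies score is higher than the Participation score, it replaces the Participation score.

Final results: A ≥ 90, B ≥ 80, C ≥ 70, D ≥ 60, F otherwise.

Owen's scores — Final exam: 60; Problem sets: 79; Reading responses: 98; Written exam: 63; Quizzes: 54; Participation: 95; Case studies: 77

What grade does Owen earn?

C

Case studies (77) ≤ Participation (95), so Participation stays at 95.
Weighted total:
  Final exam 60 × 0.07 = 4.2
  Problem sets 79 × 0.14 = 11.06
  Reading responses 98 × 0.09 = 8.82
  Written exam 63 × 0.19 = 11.97
  Quizzes 54 × 0.3 = 16.2
  Participation 95 × 0.11 = 10.45
  Case studies 77 × 0.1 = 7.7
Sum = 70.4
70.4 is ≥ 70 and < 80 → C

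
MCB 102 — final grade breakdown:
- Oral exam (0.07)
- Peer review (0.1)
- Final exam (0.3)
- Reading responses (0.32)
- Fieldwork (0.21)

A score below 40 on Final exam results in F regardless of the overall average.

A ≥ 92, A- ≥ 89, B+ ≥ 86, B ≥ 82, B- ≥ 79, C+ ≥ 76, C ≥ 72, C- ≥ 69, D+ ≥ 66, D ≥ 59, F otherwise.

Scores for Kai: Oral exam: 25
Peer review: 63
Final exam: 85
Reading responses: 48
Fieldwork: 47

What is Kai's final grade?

Final exam score 85 ≥ 40: minimum met.
Weighted total:
  Oral exam 25 × 0.07 = 1.75
  Peer review 63 × 0.1 = 6.3
  Final exam 85 × 0.3 = 25.5
  Reading responses 48 × 0.32 = 15.36
  Fieldwork 47 × 0.21 = 9.87
Sum = 58.78
58.78 < 59 → F

F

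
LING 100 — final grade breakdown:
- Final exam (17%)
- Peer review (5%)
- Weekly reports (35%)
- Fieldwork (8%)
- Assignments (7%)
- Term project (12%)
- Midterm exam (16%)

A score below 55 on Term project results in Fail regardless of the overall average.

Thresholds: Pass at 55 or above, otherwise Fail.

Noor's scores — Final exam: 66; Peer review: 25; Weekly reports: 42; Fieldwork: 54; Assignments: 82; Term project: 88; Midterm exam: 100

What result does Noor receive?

Term project score 88 ≥ 55: minimum met.
Weighted total:
  Final exam 66 × 0.17 = 11.22
  Peer review 25 × 0.05 = 1.25
  Weekly reports 42 × 0.35 = 14.7
  Fieldwork 54 × 0.08 = 4.32
  Assignments 82 × 0.07 = 5.74
  Term project 88 × 0.12 = 10.56
  Midterm exam 100 × 0.16 = 16
Sum = 63.79
63.79 ≥ 55 → Pass

Pass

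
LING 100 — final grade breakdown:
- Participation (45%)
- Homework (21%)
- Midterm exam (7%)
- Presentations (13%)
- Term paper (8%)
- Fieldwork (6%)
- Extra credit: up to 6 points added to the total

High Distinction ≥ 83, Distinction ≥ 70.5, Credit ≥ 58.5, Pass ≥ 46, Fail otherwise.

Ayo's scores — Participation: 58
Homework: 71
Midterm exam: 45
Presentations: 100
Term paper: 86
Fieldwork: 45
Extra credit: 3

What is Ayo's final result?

Weighted total:
  Participation 58 × 0.45 = 26.1
  Homework 71 × 0.21 = 14.91
  Midterm exam 45 × 0.07 = 3.15
  Presentations 100 × 0.13 = 13
  Term paper 86 × 0.08 = 6.88
  Fieldwork 45 × 0.06 = 2.7
Sum = 66.74
Extra credit: 66.74 + 3 = 69.74
69.74 is ≥ 58.5 and < 70.5 → Credit

Credit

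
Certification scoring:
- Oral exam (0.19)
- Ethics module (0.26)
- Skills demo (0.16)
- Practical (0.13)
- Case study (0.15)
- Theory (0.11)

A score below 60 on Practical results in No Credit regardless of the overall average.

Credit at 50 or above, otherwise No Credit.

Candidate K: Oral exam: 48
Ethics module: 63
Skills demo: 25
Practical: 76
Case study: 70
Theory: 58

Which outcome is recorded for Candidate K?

Credit

Practical score 76 ≥ 60: minimum met.
Weighted total:
  Oral exam 48 × 0.19 = 9.12
  Ethics module 63 × 0.26 = 16.38
  Skills demo 25 × 0.16 = 4
  Practical 76 × 0.13 = 9.88
  Case study 70 × 0.15 = 10.5
  Theory 58 × 0.11 = 6.38
Sum = 56.26
56.26 ≥ 50 → Credit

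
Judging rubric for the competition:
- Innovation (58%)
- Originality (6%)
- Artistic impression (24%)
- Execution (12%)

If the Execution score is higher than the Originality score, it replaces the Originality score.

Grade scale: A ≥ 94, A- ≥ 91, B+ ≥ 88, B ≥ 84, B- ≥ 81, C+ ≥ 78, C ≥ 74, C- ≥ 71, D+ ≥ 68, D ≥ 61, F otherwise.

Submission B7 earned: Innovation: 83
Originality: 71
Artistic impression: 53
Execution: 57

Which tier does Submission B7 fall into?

Execution (57) ≤ Originality (71), so Originality stays at 71.
Weighted total:
  Innovation 83 × 0.58 = 48.14
  Originality 71 × 0.06 = 4.26
  Artistic impression 53 × 0.24 = 12.72
  Execution 57 × 0.12 = 6.84
Sum = 71.96
71.96 is ≥ 71 and < 74 → C-

C-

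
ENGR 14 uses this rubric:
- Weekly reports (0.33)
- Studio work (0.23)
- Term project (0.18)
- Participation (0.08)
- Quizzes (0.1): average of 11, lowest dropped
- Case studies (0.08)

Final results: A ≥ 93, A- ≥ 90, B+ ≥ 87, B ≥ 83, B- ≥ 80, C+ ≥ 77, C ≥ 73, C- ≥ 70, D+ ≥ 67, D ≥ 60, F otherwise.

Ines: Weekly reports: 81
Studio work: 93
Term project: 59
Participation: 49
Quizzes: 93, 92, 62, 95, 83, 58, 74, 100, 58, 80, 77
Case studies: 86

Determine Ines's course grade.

Quizzes: drop 58 → average of remaining 10 = 814/10 = 81.4
Weighted total:
  Weekly reports 81 × 0.33 = 26.73
  Studio work 93 × 0.23 = 21.39
  Term project 59 × 0.18 = 10.62
  Participation 49 × 0.08 = 3.92
  Quizzes 81.4 × 0.1 = 8.14
  Case studies 86 × 0.08 = 6.88
Sum = 77.68
77.68 is ≥ 77 and < 80 → C+

C+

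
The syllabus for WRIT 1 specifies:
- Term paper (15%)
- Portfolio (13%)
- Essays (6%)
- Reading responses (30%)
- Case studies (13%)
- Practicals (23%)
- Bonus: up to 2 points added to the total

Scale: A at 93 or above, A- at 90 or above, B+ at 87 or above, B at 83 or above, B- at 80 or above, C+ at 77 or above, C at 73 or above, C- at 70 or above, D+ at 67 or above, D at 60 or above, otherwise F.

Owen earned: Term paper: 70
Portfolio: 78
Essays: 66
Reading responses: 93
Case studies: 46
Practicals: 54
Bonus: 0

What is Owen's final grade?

Weighted total:
  Term paper 70 × 0.15 = 10.5
  Portfolio 78 × 0.13 = 10.14
  Essays 66 × 0.06 = 3.96
  Reading responses 93 × 0.3 = 27.9
  Case studies 46 × 0.13 = 5.98
  Practicals 54 × 0.23 = 12.42
Sum = 70.9
Bonus: 70.9 + 0 = 70.9
70.9 is ≥ 70 and < 73 → C-

C-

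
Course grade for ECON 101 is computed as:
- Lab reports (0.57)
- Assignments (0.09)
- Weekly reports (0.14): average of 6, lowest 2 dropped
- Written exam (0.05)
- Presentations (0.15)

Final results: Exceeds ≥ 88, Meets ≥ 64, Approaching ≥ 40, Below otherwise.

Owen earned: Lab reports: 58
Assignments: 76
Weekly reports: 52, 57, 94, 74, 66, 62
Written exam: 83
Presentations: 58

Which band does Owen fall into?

Weekly reports: drop 52, 57 → average of remaining 4 = 296/4 = 74
Weighted total:
  Lab reports 58 × 0.57 = 33.06
  Assignments 76 × 0.09 = 6.84
  Weekly reports 74 × 0.14 = 10.36
  Written exam 83 × 0.05 = 4.15
  Presentations 58 × 0.15 = 8.7
Sum = 63.11
63.11 is ≥ 40 and < 64 → Approaching

Approaching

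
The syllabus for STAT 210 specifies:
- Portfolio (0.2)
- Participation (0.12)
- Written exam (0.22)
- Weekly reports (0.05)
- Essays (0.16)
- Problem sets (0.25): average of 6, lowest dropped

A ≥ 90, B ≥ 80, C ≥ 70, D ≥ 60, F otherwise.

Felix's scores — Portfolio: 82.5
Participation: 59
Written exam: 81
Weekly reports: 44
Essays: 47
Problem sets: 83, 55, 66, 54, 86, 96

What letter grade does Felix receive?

C

Problem sets: drop 54 → average of remaining 5 = 386/5 = 77.2
Weighted total:
  Portfolio 82.5 × 0.2 = 16.5
  Participation 59 × 0.12 = 7.08
  Written exam 81 × 0.22 = 17.82
  Weekly reports 44 × 0.05 = 2.2
  Essays 47 × 0.16 = 7.52
  Problem sets 77.2 × 0.25 = 19.3
Sum = 70.42
70.42 is ≥ 70 and < 80 → C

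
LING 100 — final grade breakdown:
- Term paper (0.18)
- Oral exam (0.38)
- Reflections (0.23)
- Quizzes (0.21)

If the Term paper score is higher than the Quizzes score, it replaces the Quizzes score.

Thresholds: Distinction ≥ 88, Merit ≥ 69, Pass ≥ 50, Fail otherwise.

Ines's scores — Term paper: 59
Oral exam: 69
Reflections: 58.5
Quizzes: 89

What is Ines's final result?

Term paper (59) ≤ Quizzes (89), so Quizzes stays at 89.
Weighted total:
  Term paper 59 × 0.18 = 10.62
  Oral exam 69 × 0.38 = 26.22
  Reflections 58.5 × 0.23 = 13.455
  Quizzes 89 × 0.21 = 18.69
Sum = 68.985
68.985 is ≥ 50 and < 69 → Pass

Pass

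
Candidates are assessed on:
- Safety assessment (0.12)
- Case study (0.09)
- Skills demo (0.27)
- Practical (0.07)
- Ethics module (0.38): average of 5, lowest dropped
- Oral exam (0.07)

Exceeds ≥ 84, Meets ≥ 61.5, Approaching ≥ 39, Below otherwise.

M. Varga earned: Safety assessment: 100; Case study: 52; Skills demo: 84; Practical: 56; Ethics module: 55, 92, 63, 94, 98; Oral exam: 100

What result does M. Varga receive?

Meets

Ethics module: drop 55 → average of remaining 4 = 347/4 = 86.75
Weighted total:
  Safety assessment 100 × 0.12 = 12
  Case study 52 × 0.09 = 4.68
  Skills demo 84 × 0.27 = 22.68
  Practical 56 × 0.07 = 3.92
  Ethics module 86.75 × 0.38 = 32.965
  Oral exam 100 × 0.07 = 7
Sum = 83.245
83.245 is ≥ 61.5 and < 84 → Meets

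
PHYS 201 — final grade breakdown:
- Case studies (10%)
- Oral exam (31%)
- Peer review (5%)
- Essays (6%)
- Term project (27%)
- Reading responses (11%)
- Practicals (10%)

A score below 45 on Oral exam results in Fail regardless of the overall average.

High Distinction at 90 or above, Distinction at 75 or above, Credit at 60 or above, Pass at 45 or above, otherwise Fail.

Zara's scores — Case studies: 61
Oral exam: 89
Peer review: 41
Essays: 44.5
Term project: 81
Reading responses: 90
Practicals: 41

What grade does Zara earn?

Oral exam score 89 ≥ 45: minimum met.
Weighted total:
  Case studies 61 × 0.1 = 6.1
  Oral exam 89 × 0.31 = 27.59
  Peer review 41 × 0.05 = 2.05
  Essays 44.5 × 0.06 = 2.67
  Term project 81 × 0.27 = 21.87
  Reading responses 90 × 0.11 = 9.9
  Practicals 41 × 0.1 = 4.1
Sum = 74.28
74.28 is ≥ 60 and < 75 → Credit

Credit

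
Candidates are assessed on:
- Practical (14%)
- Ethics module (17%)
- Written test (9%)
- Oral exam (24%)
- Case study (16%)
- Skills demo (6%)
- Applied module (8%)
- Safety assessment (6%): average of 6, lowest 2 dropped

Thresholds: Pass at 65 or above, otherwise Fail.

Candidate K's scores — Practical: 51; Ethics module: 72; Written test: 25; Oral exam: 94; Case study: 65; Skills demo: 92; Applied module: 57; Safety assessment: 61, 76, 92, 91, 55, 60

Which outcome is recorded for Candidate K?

Pass

Safety assessment: drop 55, 60 → average of remaining 4 = 320/4 = 80
Weighted total:
  Practical 51 × 0.14 = 7.14
  Ethics module 72 × 0.17 = 12.24
  Written test 25 × 0.09 = 2.25
  Oral exam 94 × 0.24 = 22.56
  Case study 65 × 0.16 = 10.4
  Skills demo 92 × 0.06 = 5.52
  Applied module 57 × 0.08 = 4.56
  Safety assessment 80 × 0.06 = 4.8
Sum = 69.47
69.47 ≥ 65 → Pass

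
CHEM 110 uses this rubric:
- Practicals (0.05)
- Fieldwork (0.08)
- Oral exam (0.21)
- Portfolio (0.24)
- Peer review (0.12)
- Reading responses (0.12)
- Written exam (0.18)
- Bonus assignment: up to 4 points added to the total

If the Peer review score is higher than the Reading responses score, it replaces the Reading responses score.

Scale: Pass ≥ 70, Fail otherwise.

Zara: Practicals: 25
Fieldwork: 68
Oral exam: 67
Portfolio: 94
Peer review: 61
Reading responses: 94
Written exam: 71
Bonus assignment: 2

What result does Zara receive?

Pass

Peer review (61) ≤ Reading responses (94), so Reading responses stays at 94.
Weighted total:
  Practicals 25 × 0.05 = 1.25
  Fieldwork 68 × 0.08 = 5.44
  Oral exam 67 × 0.21 = 14.07
  Portfolio 94 × 0.24 = 22.56
  Peer review 61 × 0.12 = 7.32
  Reading responses 94 × 0.12 = 11.28
  Written exam 71 × 0.18 = 12.78
Sum = 74.7
Bonus assignment: 74.7 + 2 = 76.7
76.7 ≥ 70 → Pass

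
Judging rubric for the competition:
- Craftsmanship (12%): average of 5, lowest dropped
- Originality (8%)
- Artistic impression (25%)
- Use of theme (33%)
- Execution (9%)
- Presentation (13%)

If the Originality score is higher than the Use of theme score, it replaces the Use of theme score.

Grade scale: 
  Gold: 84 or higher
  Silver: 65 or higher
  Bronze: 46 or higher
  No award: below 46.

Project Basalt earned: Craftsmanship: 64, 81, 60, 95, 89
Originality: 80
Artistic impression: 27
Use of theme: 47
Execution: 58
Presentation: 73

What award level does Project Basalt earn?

Bronze

Craftsmanship: drop 60 → average of remaining 4 = 329/4 = 82.25
Originality (80) > Use of theme (47), so Use of theme counts as 80.
Weighted total:
  Craftsmanship 82.25 × 0.12 = 9.87
  Originality 80 × 0.08 = 6.4
  Artistic impression 27 × 0.25 = 6.75
  Use of theme 80 × 0.33 = 26.4
  Execution 58 × 0.09 = 5.22
  Presentation 73 × 0.13 = 9.49
Sum = 64.13
64.13 is ≥ 46 and < 65 → Bronze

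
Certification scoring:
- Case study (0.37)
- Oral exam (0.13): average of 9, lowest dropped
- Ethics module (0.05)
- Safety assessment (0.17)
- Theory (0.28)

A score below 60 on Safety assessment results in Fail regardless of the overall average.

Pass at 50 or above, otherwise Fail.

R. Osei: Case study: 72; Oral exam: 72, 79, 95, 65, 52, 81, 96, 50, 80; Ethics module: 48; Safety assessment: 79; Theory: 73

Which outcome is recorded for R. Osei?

Oral exam: drop 50 → average of remaining 8 = 620/8 = 77.5
Safety assessment score 79 ≥ 60: minimum met.
Weighted total:
  Case study 72 × 0.37 = 26.64
  Oral exam 77.5 × 0.13 = 10.075
  Ethics module 48 × 0.05 = 2.4
  Safety assessment 79 × 0.17 = 13.43
  Theory 73 × 0.28 = 20.44
Sum = 72.985
72.985 ≥ 50 → Pass

Pass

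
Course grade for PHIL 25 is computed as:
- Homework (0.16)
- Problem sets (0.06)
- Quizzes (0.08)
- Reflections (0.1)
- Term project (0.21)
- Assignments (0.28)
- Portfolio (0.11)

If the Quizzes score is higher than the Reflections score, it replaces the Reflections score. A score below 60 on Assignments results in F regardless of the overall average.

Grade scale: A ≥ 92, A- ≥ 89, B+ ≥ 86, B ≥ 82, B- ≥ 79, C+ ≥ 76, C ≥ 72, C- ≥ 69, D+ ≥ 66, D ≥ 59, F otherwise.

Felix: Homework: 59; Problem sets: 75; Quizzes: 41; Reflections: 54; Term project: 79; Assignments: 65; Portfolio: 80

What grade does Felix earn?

D+

Quizzes (41) ≤ Reflections (54), so Reflections stays at 54.
Assignments score 65 ≥ 60: minimum met.
Weighted total:
  Homework 59 × 0.16 = 9.44
  Problem sets 75 × 0.06 = 4.5
  Quizzes 41 × 0.08 = 3.28
  Reflections 54 × 0.1 = 5.4
  Term project 79 × 0.21 = 16.59
  Assignments 65 × 0.28 = 18.2
  Portfolio 80 × 0.11 = 8.8
Sum = 66.21
66.21 is ≥ 66 and < 69 → D+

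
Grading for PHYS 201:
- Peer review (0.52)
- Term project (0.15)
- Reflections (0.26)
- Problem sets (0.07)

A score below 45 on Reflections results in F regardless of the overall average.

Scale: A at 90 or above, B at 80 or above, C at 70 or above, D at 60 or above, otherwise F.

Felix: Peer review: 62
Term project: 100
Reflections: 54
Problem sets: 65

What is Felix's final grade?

Reflections score 54 ≥ 45: minimum met.
Weighted total:
  Peer review 62 × 0.52 = 32.24
  Term project 100 × 0.15 = 15
  Reflections 54 × 0.26 = 14.04
  Problem sets 65 × 0.07 = 4.55
Sum = 65.83
65.83 is ≥ 60 and < 70 → D

D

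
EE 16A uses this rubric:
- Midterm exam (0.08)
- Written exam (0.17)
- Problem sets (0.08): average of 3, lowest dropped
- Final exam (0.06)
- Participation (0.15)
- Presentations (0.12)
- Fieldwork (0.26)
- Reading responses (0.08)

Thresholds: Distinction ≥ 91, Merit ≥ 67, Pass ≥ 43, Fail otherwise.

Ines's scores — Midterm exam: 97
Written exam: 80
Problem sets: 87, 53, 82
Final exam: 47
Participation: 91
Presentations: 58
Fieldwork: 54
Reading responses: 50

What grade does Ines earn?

Merit

Problem sets: drop 53 → average of remaining 2 = 169/2 = 84.5
Weighted total:
  Midterm exam 97 × 0.08 = 7.76
  Written exam 80 × 0.17 = 13.6
  Problem sets 84.5 × 0.08 = 6.76
  Final exam 47 × 0.06 = 2.82
  Participation 91 × 0.15 = 13.65
  Presentations 58 × 0.12 = 6.96
  Fieldwork 54 × 0.26 = 14.04
  Reading responses 50 × 0.08 = 4
Sum = 69.59
69.59 is ≥ 67 and < 91 → Merit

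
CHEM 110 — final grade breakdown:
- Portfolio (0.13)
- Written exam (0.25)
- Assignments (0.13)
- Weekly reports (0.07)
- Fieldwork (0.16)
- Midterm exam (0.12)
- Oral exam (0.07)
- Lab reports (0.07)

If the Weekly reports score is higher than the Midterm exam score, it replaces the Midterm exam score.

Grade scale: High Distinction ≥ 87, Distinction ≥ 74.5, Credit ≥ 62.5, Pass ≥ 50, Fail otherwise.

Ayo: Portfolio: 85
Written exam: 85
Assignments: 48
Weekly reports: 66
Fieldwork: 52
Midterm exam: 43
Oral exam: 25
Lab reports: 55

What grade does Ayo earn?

Weekly reports (66) > Midterm exam (43), so Midterm exam counts as 66.
Weighted total:
  Portfolio 85 × 0.13 = 11.05
  Written exam 85 × 0.25 = 21.25
  Assignments 48 × 0.13 = 6.24
  Weekly reports 66 × 0.07 = 4.62
  Fieldwork 52 × 0.16 = 8.32
  Midterm exam 66 × 0.12 = 7.92
  Oral exam 25 × 0.07 = 1.75
  Lab reports 55 × 0.07 = 3.85
Sum = 65
65 is ≥ 62.5 and < 74.5 → Credit

Credit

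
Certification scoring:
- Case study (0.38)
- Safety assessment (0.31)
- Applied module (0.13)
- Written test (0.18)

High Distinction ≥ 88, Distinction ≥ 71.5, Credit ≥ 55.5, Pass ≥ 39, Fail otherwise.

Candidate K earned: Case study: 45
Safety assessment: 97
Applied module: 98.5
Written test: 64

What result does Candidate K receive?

Credit

Weighted total:
  Case study 45 × 0.38 = 17.1
  Safety assessment 97 × 0.31 = 30.07
  Applied module 98.5 × 0.13 = 12.805
  Written test 64 × 0.18 = 11.52
Sum = 71.495
71.495 is ≥ 55.5 and < 71.5 → Credit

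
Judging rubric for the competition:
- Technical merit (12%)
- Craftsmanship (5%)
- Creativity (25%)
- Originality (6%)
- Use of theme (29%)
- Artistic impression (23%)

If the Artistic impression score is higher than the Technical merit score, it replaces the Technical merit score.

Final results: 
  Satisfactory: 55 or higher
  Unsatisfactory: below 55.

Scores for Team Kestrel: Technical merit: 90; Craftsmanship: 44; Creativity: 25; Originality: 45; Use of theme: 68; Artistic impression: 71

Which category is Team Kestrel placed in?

Satisfactory

Artistic impression (71) ≤ Technical merit (90), so Technical merit stays at 90.
Weighted total:
  Technical merit 90 × 0.12 = 10.8
  Craftsmanship 44 × 0.05 = 2.2
  Creativity 25 × 0.25 = 6.25
  Originality 45 × 0.06 = 2.7
  Use of theme 68 × 0.29 = 19.72
  Artistic impression 71 × 0.23 = 16.33
Sum = 58
58 ≥ 55 → Satisfactory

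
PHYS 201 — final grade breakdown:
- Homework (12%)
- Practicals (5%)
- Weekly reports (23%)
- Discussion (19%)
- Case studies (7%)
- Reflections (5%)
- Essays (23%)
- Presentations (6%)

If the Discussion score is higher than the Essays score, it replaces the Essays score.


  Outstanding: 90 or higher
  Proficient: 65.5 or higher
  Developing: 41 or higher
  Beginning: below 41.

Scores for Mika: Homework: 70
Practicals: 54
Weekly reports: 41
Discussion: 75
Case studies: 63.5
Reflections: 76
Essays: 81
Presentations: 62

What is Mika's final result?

Discussion (75) ≤ Essays (81), so Essays stays at 81.
Weighted total:
  Homework 70 × 0.12 = 8.4
  Practicals 54 × 0.05 = 2.7
  Weekly reports 41 × 0.23 = 9.43
  Discussion 75 × 0.19 = 14.25
  Case studies 63.5 × 0.07 = 4.445
  Reflections 76 × 0.05 = 3.8
  Essays 81 × 0.23 = 18.63
  Presentations 62 × 0.06 = 3.72
Sum = 65.375
65.375 is ≥ 41 and < 65.5 → Developing

Developing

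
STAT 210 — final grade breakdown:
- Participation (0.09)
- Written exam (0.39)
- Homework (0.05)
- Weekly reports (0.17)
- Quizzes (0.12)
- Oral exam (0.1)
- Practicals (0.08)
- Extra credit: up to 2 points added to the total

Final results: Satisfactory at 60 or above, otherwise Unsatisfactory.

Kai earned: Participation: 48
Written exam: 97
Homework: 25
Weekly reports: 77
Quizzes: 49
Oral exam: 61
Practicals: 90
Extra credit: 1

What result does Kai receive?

Satisfactory

Weighted total:
  Participation 48 × 0.09 = 4.32
  Written exam 97 × 0.39 = 37.83
  Homework 25 × 0.05 = 1.25
  Weekly reports 77 × 0.17 = 13.09
  Quizzes 49 × 0.12 = 5.88
  Oral exam 61 × 0.1 = 6.1
  Practicals 90 × 0.08 = 7.2
Sum = 75.67
Extra credit: 75.67 + 1 = 76.67
76.67 ≥ 60 → Satisfactory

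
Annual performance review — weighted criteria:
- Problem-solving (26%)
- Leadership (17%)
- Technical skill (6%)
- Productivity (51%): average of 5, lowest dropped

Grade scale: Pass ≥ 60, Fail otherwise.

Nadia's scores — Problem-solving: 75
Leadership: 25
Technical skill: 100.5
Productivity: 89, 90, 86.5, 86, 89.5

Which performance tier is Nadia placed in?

Pass

Productivity: drop 86 → average of remaining 4 = 355/4 = 88.75
Weighted total:
  Problem-solving 75 × 0.26 = 19.5
  Leadership 25 × 0.17 = 4.25
  Technical skill 100.5 × 0.06 = 6.03
  Productivity 88.75 × 0.51 = 45.2625
Sum = 75.0425
75.0425 ≥ 60 → Pass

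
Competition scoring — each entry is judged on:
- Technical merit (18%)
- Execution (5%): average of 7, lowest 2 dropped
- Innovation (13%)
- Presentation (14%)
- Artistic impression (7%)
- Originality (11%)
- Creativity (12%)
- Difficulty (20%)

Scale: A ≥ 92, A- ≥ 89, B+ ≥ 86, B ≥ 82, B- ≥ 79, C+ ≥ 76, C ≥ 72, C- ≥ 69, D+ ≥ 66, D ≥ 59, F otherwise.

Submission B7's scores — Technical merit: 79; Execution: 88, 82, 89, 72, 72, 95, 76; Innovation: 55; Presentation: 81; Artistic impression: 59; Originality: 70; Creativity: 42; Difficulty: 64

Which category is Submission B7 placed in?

Execution: drop 72, 72 → average of remaining 5 = 430/5 = 86
Weighted total:
  Technical merit 79 × 0.18 = 14.22
  Execution 86 × 0.05 = 4.3
  Innovation 55 × 0.13 = 7.15
  Presentation 81 × 0.14 = 11.34
  Artistic impression 59 × 0.07 = 4.13
  Originality 70 × 0.11 = 7.7
  Creativity 42 × 0.12 = 5.04
  Difficulty 64 × 0.2 = 12.8
Sum = 66.68
66.68 is ≥ 66 and < 69 → D+

D+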